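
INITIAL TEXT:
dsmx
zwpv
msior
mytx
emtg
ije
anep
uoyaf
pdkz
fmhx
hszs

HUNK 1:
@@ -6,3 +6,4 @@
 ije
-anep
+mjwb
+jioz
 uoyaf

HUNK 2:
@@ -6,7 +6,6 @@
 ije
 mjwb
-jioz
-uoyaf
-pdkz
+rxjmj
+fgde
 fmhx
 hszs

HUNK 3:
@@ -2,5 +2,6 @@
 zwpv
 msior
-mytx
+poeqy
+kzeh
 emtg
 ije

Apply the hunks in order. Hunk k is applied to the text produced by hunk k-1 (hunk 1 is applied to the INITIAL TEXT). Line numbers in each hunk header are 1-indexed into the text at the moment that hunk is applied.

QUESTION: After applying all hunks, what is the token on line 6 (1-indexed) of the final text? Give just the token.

Hunk 1: at line 6 remove [anep] add [mjwb,jioz] -> 12 lines: dsmx zwpv msior mytx emtg ije mjwb jioz uoyaf pdkz fmhx hszs
Hunk 2: at line 6 remove [jioz,uoyaf,pdkz] add [rxjmj,fgde] -> 11 lines: dsmx zwpv msior mytx emtg ije mjwb rxjmj fgde fmhx hszs
Hunk 3: at line 2 remove [mytx] add [poeqy,kzeh] -> 12 lines: dsmx zwpv msior poeqy kzeh emtg ije mjwb rxjmj fgde fmhx hszs
Final line 6: emtg

Answer: emtg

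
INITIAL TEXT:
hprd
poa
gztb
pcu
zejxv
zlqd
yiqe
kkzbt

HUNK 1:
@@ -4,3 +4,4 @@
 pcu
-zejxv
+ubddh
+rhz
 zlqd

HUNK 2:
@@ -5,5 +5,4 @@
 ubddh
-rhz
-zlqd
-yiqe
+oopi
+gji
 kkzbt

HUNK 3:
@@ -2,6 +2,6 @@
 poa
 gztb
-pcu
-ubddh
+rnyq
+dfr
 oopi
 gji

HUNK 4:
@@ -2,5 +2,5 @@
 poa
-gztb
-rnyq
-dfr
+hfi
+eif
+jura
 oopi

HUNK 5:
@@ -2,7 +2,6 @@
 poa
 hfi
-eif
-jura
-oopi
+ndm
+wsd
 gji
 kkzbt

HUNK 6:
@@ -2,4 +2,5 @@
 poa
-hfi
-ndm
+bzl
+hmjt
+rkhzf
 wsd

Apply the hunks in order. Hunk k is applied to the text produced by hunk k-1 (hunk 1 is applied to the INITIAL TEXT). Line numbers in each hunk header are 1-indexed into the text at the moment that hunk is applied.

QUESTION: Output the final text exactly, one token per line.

Hunk 1: at line 4 remove [zejxv] add [ubddh,rhz] -> 9 lines: hprd poa gztb pcu ubddh rhz zlqd yiqe kkzbt
Hunk 2: at line 5 remove [rhz,zlqd,yiqe] add [oopi,gji] -> 8 lines: hprd poa gztb pcu ubddh oopi gji kkzbt
Hunk 3: at line 2 remove [pcu,ubddh] add [rnyq,dfr] -> 8 lines: hprd poa gztb rnyq dfr oopi gji kkzbt
Hunk 4: at line 2 remove [gztb,rnyq,dfr] add [hfi,eif,jura] -> 8 lines: hprd poa hfi eif jura oopi gji kkzbt
Hunk 5: at line 2 remove [eif,jura,oopi] add [ndm,wsd] -> 7 lines: hprd poa hfi ndm wsd gji kkzbt
Hunk 6: at line 2 remove [hfi,ndm] add [bzl,hmjt,rkhzf] -> 8 lines: hprd poa bzl hmjt rkhzf wsd gji kkzbt

Answer: hprd
poa
bzl
hmjt
rkhzf
wsd
gji
kkzbt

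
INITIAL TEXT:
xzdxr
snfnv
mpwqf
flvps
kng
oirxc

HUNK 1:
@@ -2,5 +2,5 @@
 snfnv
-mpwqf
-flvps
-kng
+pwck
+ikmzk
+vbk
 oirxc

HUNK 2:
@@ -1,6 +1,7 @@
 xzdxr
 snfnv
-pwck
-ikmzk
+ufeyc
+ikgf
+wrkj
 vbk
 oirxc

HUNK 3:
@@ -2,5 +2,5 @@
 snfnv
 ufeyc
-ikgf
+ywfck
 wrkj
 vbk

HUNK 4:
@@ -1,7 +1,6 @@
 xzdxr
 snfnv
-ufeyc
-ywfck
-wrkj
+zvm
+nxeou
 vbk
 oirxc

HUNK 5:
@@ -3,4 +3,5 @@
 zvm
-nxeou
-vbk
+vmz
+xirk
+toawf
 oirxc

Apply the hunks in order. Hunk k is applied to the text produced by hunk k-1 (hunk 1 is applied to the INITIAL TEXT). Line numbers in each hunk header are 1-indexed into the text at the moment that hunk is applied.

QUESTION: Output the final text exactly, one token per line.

Hunk 1: at line 2 remove [mpwqf,flvps,kng] add [pwck,ikmzk,vbk] -> 6 lines: xzdxr snfnv pwck ikmzk vbk oirxc
Hunk 2: at line 1 remove [pwck,ikmzk] add [ufeyc,ikgf,wrkj] -> 7 lines: xzdxr snfnv ufeyc ikgf wrkj vbk oirxc
Hunk 3: at line 2 remove [ikgf] add [ywfck] -> 7 lines: xzdxr snfnv ufeyc ywfck wrkj vbk oirxc
Hunk 4: at line 1 remove [ufeyc,ywfck,wrkj] add [zvm,nxeou] -> 6 lines: xzdxr snfnv zvm nxeou vbk oirxc
Hunk 5: at line 3 remove [nxeou,vbk] add [vmz,xirk,toawf] -> 7 lines: xzdxr snfnv zvm vmz xirk toawf oirxc

Answer: xzdxr
snfnv
zvm
vmz
xirk
toawf
oirxc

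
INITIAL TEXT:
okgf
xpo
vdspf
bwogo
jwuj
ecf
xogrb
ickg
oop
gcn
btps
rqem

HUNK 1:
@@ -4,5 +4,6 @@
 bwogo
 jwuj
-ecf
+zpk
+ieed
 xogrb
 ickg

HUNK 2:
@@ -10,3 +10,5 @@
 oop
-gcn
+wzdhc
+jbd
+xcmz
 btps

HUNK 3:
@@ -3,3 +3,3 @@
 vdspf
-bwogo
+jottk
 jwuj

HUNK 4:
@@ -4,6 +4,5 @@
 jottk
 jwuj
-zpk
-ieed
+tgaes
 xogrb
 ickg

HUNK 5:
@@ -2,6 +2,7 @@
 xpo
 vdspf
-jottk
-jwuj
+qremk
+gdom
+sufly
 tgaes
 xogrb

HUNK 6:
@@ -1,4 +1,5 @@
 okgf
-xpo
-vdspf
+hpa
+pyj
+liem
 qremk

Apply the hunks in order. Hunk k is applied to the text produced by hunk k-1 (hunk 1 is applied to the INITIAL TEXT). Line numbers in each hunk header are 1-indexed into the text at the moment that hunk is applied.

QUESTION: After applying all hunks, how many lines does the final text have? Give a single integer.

Answer: 16

Derivation:
Hunk 1: at line 4 remove [ecf] add [zpk,ieed] -> 13 lines: okgf xpo vdspf bwogo jwuj zpk ieed xogrb ickg oop gcn btps rqem
Hunk 2: at line 10 remove [gcn] add [wzdhc,jbd,xcmz] -> 15 lines: okgf xpo vdspf bwogo jwuj zpk ieed xogrb ickg oop wzdhc jbd xcmz btps rqem
Hunk 3: at line 3 remove [bwogo] add [jottk] -> 15 lines: okgf xpo vdspf jottk jwuj zpk ieed xogrb ickg oop wzdhc jbd xcmz btps rqem
Hunk 4: at line 4 remove [zpk,ieed] add [tgaes] -> 14 lines: okgf xpo vdspf jottk jwuj tgaes xogrb ickg oop wzdhc jbd xcmz btps rqem
Hunk 5: at line 2 remove [jottk,jwuj] add [qremk,gdom,sufly] -> 15 lines: okgf xpo vdspf qremk gdom sufly tgaes xogrb ickg oop wzdhc jbd xcmz btps rqem
Hunk 6: at line 1 remove [xpo,vdspf] add [hpa,pyj,liem] -> 16 lines: okgf hpa pyj liem qremk gdom sufly tgaes xogrb ickg oop wzdhc jbd xcmz btps rqem
Final line count: 16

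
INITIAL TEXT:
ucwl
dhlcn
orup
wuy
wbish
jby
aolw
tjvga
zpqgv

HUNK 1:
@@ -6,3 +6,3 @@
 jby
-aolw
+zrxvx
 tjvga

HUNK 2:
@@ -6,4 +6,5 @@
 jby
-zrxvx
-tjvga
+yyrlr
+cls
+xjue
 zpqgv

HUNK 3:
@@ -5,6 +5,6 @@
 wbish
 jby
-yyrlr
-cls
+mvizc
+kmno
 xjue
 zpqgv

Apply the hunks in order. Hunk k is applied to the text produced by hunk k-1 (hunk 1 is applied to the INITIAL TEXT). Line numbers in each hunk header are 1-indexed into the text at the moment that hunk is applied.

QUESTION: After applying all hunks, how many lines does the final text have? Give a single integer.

Answer: 10

Derivation:
Hunk 1: at line 6 remove [aolw] add [zrxvx] -> 9 lines: ucwl dhlcn orup wuy wbish jby zrxvx tjvga zpqgv
Hunk 2: at line 6 remove [zrxvx,tjvga] add [yyrlr,cls,xjue] -> 10 lines: ucwl dhlcn orup wuy wbish jby yyrlr cls xjue zpqgv
Hunk 3: at line 5 remove [yyrlr,cls] add [mvizc,kmno] -> 10 lines: ucwl dhlcn orup wuy wbish jby mvizc kmno xjue zpqgv
Final line count: 10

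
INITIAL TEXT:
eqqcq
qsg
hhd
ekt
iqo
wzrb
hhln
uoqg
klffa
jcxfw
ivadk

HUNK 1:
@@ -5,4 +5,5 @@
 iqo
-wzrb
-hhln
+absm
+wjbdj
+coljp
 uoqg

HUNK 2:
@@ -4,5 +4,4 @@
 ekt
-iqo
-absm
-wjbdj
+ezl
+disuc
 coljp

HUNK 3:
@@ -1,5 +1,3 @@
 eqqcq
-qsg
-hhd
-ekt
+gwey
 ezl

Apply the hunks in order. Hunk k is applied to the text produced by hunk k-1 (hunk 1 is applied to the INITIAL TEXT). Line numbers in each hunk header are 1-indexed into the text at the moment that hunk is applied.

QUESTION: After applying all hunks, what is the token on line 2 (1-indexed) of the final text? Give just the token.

Hunk 1: at line 5 remove [wzrb,hhln] add [absm,wjbdj,coljp] -> 12 lines: eqqcq qsg hhd ekt iqo absm wjbdj coljp uoqg klffa jcxfw ivadk
Hunk 2: at line 4 remove [iqo,absm,wjbdj] add [ezl,disuc] -> 11 lines: eqqcq qsg hhd ekt ezl disuc coljp uoqg klffa jcxfw ivadk
Hunk 3: at line 1 remove [qsg,hhd,ekt] add [gwey] -> 9 lines: eqqcq gwey ezl disuc coljp uoqg klffa jcxfw ivadk
Final line 2: gwey

Answer: gwey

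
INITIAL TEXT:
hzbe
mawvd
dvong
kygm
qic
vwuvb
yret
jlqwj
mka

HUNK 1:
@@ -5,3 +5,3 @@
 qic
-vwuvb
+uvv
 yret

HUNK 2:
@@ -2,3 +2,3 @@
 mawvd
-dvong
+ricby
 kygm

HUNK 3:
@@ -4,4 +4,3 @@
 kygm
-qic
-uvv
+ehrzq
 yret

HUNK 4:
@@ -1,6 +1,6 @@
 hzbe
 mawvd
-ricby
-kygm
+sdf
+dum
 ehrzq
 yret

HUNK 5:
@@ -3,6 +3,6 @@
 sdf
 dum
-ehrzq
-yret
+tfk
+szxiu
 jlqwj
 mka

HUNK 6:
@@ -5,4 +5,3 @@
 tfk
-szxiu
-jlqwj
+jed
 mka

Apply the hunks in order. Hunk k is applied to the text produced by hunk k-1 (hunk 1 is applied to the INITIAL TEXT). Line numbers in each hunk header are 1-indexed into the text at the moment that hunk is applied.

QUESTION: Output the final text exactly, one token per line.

Hunk 1: at line 5 remove [vwuvb] add [uvv] -> 9 lines: hzbe mawvd dvong kygm qic uvv yret jlqwj mka
Hunk 2: at line 2 remove [dvong] add [ricby] -> 9 lines: hzbe mawvd ricby kygm qic uvv yret jlqwj mka
Hunk 3: at line 4 remove [qic,uvv] add [ehrzq] -> 8 lines: hzbe mawvd ricby kygm ehrzq yret jlqwj mka
Hunk 4: at line 1 remove [ricby,kygm] add [sdf,dum] -> 8 lines: hzbe mawvd sdf dum ehrzq yret jlqwj mka
Hunk 5: at line 3 remove [ehrzq,yret] add [tfk,szxiu] -> 8 lines: hzbe mawvd sdf dum tfk szxiu jlqwj mka
Hunk 6: at line 5 remove [szxiu,jlqwj] add [jed] -> 7 lines: hzbe mawvd sdf dum tfk jed mka

Answer: hzbe
mawvd
sdf
dum
tfk
jed
mka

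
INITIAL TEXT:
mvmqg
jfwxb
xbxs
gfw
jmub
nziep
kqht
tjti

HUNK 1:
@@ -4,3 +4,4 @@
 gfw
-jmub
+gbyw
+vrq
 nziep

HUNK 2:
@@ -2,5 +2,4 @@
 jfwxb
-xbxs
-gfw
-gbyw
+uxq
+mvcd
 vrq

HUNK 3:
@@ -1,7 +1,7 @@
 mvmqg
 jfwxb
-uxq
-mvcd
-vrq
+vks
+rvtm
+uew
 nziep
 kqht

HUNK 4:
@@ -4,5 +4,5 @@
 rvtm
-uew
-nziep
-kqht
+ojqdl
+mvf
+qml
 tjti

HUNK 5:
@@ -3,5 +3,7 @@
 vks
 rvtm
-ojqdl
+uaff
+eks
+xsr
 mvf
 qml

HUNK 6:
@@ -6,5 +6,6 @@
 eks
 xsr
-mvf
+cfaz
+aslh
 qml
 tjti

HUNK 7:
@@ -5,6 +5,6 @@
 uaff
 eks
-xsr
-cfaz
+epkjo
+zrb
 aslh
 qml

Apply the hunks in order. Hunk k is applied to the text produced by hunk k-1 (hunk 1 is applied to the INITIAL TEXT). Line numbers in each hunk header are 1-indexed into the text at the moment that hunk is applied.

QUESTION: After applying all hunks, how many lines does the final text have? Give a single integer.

Hunk 1: at line 4 remove [jmub] add [gbyw,vrq] -> 9 lines: mvmqg jfwxb xbxs gfw gbyw vrq nziep kqht tjti
Hunk 2: at line 2 remove [xbxs,gfw,gbyw] add [uxq,mvcd] -> 8 lines: mvmqg jfwxb uxq mvcd vrq nziep kqht tjti
Hunk 3: at line 1 remove [uxq,mvcd,vrq] add [vks,rvtm,uew] -> 8 lines: mvmqg jfwxb vks rvtm uew nziep kqht tjti
Hunk 4: at line 4 remove [uew,nziep,kqht] add [ojqdl,mvf,qml] -> 8 lines: mvmqg jfwxb vks rvtm ojqdl mvf qml tjti
Hunk 5: at line 3 remove [ojqdl] add [uaff,eks,xsr] -> 10 lines: mvmqg jfwxb vks rvtm uaff eks xsr mvf qml tjti
Hunk 6: at line 6 remove [mvf] add [cfaz,aslh] -> 11 lines: mvmqg jfwxb vks rvtm uaff eks xsr cfaz aslh qml tjti
Hunk 7: at line 5 remove [xsr,cfaz] add [epkjo,zrb] -> 11 lines: mvmqg jfwxb vks rvtm uaff eks epkjo zrb aslh qml tjti
Final line count: 11

Answer: 11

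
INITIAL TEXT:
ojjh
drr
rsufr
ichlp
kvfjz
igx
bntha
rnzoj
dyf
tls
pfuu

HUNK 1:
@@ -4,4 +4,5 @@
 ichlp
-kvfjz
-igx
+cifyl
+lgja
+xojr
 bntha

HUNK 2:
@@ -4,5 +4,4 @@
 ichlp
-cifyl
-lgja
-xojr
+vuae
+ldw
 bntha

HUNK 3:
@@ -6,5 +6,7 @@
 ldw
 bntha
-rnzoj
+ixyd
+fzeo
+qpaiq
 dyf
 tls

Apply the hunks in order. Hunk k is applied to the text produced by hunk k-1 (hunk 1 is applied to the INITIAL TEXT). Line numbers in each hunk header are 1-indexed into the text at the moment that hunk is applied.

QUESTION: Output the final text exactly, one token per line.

Answer: ojjh
drr
rsufr
ichlp
vuae
ldw
bntha
ixyd
fzeo
qpaiq
dyf
tls
pfuu

Derivation:
Hunk 1: at line 4 remove [kvfjz,igx] add [cifyl,lgja,xojr] -> 12 lines: ojjh drr rsufr ichlp cifyl lgja xojr bntha rnzoj dyf tls pfuu
Hunk 2: at line 4 remove [cifyl,lgja,xojr] add [vuae,ldw] -> 11 lines: ojjh drr rsufr ichlp vuae ldw bntha rnzoj dyf tls pfuu
Hunk 3: at line 6 remove [rnzoj] add [ixyd,fzeo,qpaiq] -> 13 lines: ojjh drr rsufr ichlp vuae ldw bntha ixyd fzeo qpaiq dyf tls pfuu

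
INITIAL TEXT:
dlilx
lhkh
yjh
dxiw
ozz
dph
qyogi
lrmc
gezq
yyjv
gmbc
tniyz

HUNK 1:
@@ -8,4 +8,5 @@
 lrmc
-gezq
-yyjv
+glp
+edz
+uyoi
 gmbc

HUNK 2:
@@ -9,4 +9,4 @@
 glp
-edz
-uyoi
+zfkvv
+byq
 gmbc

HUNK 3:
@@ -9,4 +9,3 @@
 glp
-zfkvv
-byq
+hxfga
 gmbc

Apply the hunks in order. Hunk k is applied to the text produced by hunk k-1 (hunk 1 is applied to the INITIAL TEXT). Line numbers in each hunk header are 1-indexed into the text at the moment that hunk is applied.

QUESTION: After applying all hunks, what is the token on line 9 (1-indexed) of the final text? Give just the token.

Answer: glp

Derivation:
Hunk 1: at line 8 remove [gezq,yyjv] add [glp,edz,uyoi] -> 13 lines: dlilx lhkh yjh dxiw ozz dph qyogi lrmc glp edz uyoi gmbc tniyz
Hunk 2: at line 9 remove [edz,uyoi] add [zfkvv,byq] -> 13 lines: dlilx lhkh yjh dxiw ozz dph qyogi lrmc glp zfkvv byq gmbc tniyz
Hunk 3: at line 9 remove [zfkvv,byq] add [hxfga] -> 12 lines: dlilx lhkh yjh dxiw ozz dph qyogi lrmc glp hxfga gmbc tniyz
Final line 9: glp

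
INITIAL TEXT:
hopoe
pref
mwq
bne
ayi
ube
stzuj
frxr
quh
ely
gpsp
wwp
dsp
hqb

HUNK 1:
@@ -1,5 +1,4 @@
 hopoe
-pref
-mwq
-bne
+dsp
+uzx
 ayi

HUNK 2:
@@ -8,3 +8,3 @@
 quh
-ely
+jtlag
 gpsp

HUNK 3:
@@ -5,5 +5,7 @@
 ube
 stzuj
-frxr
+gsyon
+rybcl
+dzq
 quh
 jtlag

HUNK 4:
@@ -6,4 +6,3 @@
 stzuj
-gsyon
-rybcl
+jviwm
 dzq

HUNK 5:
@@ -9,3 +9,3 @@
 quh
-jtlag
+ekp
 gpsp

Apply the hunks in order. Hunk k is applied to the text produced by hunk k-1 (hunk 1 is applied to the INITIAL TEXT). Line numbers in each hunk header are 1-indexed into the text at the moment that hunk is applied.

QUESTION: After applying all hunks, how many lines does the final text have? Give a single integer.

Hunk 1: at line 1 remove [pref,mwq,bne] add [dsp,uzx] -> 13 lines: hopoe dsp uzx ayi ube stzuj frxr quh ely gpsp wwp dsp hqb
Hunk 2: at line 8 remove [ely] add [jtlag] -> 13 lines: hopoe dsp uzx ayi ube stzuj frxr quh jtlag gpsp wwp dsp hqb
Hunk 3: at line 5 remove [frxr] add [gsyon,rybcl,dzq] -> 15 lines: hopoe dsp uzx ayi ube stzuj gsyon rybcl dzq quh jtlag gpsp wwp dsp hqb
Hunk 4: at line 6 remove [gsyon,rybcl] add [jviwm] -> 14 lines: hopoe dsp uzx ayi ube stzuj jviwm dzq quh jtlag gpsp wwp dsp hqb
Hunk 5: at line 9 remove [jtlag] add [ekp] -> 14 lines: hopoe dsp uzx ayi ube stzuj jviwm dzq quh ekp gpsp wwp dsp hqb
Final line count: 14

Answer: 14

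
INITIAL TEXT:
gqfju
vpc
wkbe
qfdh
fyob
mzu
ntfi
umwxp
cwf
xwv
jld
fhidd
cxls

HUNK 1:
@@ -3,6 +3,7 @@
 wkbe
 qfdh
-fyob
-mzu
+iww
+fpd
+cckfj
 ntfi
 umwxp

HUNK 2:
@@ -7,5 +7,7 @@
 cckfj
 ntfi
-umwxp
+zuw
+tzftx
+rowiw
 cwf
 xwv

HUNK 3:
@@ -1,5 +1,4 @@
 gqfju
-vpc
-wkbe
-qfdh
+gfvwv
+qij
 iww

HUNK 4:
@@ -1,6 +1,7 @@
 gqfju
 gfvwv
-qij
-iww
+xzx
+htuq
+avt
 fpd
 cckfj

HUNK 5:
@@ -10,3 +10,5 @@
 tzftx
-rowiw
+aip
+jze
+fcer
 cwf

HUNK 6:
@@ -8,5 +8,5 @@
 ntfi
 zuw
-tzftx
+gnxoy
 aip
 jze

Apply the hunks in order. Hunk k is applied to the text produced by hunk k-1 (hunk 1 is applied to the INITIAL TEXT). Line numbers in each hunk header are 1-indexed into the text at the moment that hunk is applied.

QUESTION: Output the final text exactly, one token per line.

Answer: gqfju
gfvwv
xzx
htuq
avt
fpd
cckfj
ntfi
zuw
gnxoy
aip
jze
fcer
cwf
xwv
jld
fhidd
cxls

Derivation:
Hunk 1: at line 3 remove [fyob,mzu] add [iww,fpd,cckfj] -> 14 lines: gqfju vpc wkbe qfdh iww fpd cckfj ntfi umwxp cwf xwv jld fhidd cxls
Hunk 2: at line 7 remove [umwxp] add [zuw,tzftx,rowiw] -> 16 lines: gqfju vpc wkbe qfdh iww fpd cckfj ntfi zuw tzftx rowiw cwf xwv jld fhidd cxls
Hunk 3: at line 1 remove [vpc,wkbe,qfdh] add [gfvwv,qij] -> 15 lines: gqfju gfvwv qij iww fpd cckfj ntfi zuw tzftx rowiw cwf xwv jld fhidd cxls
Hunk 4: at line 1 remove [qij,iww] add [xzx,htuq,avt] -> 16 lines: gqfju gfvwv xzx htuq avt fpd cckfj ntfi zuw tzftx rowiw cwf xwv jld fhidd cxls
Hunk 5: at line 10 remove [rowiw] add [aip,jze,fcer] -> 18 lines: gqfju gfvwv xzx htuq avt fpd cckfj ntfi zuw tzftx aip jze fcer cwf xwv jld fhidd cxls
Hunk 6: at line 8 remove [tzftx] add [gnxoy] -> 18 lines: gqfju gfvwv xzx htuq avt fpd cckfj ntfi zuw gnxoy aip jze fcer cwf xwv jld fhidd cxls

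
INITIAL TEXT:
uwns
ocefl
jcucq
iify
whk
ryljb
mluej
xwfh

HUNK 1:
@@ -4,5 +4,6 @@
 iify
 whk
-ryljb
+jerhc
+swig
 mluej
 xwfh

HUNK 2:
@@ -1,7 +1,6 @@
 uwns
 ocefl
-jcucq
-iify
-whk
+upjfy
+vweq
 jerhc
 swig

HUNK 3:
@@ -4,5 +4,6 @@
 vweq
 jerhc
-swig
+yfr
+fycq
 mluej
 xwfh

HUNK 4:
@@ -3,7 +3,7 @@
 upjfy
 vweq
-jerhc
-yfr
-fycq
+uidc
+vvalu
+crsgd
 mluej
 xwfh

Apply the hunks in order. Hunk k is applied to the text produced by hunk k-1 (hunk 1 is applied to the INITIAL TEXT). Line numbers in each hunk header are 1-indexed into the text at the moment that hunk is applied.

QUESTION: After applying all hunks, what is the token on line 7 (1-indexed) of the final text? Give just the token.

Hunk 1: at line 4 remove [ryljb] add [jerhc,swig] -> 9 lines: uwns ocefl jcucq iify whk jerhc swig mluej xwfh
Hunk 2: at line 1 remove [jcucq,iify,whk] add [upjfy,vweq] -> 8 lines: uwns ocefl upjfy vweq jerhc swig mluej xwfh
Hunk 3: at line 4 remove [swig] add [yfr,fycq] -> 9 lines: uwns ocefl upjfy vweq jerhc yfr fycq mluej xwfh
Hunk 4: at line 3 remove [jerhc,yfr,fycq] add [uidc,vvalu,crsgd] -> 9 lines: uwns ocefl upjfy vweq uidc vvalu crsgd mluej xwfh
Final line 7: crsgd

Answer: crsgd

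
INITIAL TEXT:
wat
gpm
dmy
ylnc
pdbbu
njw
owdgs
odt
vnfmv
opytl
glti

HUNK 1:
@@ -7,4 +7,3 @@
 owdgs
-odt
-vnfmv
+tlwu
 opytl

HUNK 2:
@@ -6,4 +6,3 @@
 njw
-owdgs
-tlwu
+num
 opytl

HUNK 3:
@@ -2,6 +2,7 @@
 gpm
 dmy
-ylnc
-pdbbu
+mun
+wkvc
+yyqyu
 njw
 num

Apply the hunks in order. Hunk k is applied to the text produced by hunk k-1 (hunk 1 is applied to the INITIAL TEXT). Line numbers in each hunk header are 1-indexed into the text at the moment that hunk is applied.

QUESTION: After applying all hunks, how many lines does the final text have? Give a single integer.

Answer: 10

Derivation:
Hunk 1: at line 7 remove [odt,vnfmv] add [tlwu] -> 10 lines: wat gpm dmy ylnc pdbbu njw owdgs tlwu opytl glti
Hunk 2: at line 6 remove [owdgs,tlwu] add [num] -> 9 lines: wat gpm dmy ylnc pdbbu njw num opytl glti
Hunk 3: at line 2 remove [ylnc,pdbbu] add [mun,wkvc,yyqyu] -> 10 lines: wat gpm dmy mun wkvc yyqyu njw num opytl glti
Final line count: 10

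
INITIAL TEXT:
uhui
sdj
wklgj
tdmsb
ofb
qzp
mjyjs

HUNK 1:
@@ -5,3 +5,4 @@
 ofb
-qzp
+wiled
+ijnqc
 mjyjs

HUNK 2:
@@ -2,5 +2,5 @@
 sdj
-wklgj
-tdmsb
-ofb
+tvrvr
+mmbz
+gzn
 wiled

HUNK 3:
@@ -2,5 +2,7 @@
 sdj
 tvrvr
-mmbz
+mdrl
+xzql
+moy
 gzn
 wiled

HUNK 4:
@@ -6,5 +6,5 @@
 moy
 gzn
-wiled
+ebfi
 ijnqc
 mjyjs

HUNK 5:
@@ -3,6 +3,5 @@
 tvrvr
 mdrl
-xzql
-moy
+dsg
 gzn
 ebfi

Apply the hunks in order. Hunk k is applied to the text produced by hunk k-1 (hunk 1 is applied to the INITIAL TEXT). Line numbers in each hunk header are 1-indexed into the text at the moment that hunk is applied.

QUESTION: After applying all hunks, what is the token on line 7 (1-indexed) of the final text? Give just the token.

Answer: ebfi

Derivation:
Hunk 1: at line 5 remove [qzp] add [wiled,ijnqc] -> 8 lines: uhui sdj wklgj tdmsb ofb wiled ijnqc mjyjs
Hunk 2: at line 2 remove [wklgj,tdmsb,ofb] add [tvrvr,mmbz,gzn] -> 8 lines: uhui sdj tvrvr mmbz gzn wiled ijnqc mjyjs
Hunk 3: at line 2 remove [mmbz] add [mdrl,xzql,moy] -> 10 lines: uhui sdj tvrvr mdrl xzql moy gzn wiled ijnqc mjyjs
Hunk 4: at line 6 remove [wiled] add [ebfi] -> 10 lines: uhui sdj tvrvr mdrl xzql moy gzn ebfi ijnqc mjyjs
Hunk 5: at line 3 remove [xzql,moy] add [dsg] -> 9 lines: uhui sdj tvrvr mdrl dsg gzn ebfi ijnqc mjyjs
Final line 7: ebfi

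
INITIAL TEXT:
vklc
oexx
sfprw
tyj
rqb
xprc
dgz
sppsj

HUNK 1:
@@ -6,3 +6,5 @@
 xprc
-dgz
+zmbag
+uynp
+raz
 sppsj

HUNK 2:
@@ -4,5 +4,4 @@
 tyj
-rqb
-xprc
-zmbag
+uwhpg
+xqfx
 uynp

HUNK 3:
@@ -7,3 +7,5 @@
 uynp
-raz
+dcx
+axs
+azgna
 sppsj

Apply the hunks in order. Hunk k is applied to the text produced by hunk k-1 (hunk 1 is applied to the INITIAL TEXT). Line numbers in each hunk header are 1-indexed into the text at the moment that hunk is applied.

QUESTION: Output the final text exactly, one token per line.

Answer: vklc
oexx
sfprw
tyj
uwhpg
xqfx
uynp
dcx
axs
azgna
sppsj

Derivation:
Hunk 1: at line 6 remove [dgz] add [zmbag,uynp,raz] -> 10 lines: vklc oexx sfprw tyj rqb xprc zmbag uynp raz sppsj
Hunk 2: at line 4 remove [rqb,xprc,zmbag] add [uwhpg,xqfx] -> 9 lines: vklc oexx sfprw tyj uwhpg xqfx uynp raz sppsj
Hunk 3: at line 7 remove [raz] add [dcx,axs,azgna] -> 11 lines: vklc oexx sfprw tyj uwhpg xqfx uynp dcx axs azgna sppsj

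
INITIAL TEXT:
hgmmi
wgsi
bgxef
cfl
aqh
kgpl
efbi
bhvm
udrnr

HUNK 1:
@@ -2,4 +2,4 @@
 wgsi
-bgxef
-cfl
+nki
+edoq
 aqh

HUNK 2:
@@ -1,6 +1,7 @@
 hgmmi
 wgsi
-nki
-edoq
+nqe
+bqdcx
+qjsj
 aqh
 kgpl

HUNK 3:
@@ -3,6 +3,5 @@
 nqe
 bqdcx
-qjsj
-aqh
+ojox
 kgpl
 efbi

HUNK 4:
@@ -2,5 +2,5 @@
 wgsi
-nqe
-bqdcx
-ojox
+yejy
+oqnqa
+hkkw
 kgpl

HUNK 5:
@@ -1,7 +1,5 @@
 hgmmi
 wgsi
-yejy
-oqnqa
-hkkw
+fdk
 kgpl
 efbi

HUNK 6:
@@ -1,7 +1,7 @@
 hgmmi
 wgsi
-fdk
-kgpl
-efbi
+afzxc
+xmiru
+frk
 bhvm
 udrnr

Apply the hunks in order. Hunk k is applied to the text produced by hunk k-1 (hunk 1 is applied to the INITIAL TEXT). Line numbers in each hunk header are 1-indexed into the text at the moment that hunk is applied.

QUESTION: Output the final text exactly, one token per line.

Answer: hgmmi
wgsi
afzxc
xmiru
frk
bhvm
udrnr

Derivation:
Hunk 1: at line 2 remove [bgxef,cfl] add [nki,edoq] -> 9 lines: hgmmi wgsi nki edoq aqh kgpl efbi bhvm udrnr
Hunk 2: at line 1 remove [nki,edoq] add [nqe,bqdcx,qjsj] -> 10 lines: hgmmi wgsi nqe bqdcx qjsj aqh kgpl efbi bhvm udrnr
Hunk 3: at line 3 remove [qjsj,aqh] add [ojox] -> 9 lines: hgmmi wgsi nqe bqdcx ojox kgpl efbi bhvm udrnr
Hunk 4: at line 2 remove [nqe,bqdcx,ojox] add [yejy,oqnqa,hkkw] -> 9 lines: hgmmi wgsi yejy oqnqa hkkw kgpl efbi bhvm udrnr
Hunk 5: at line 1 remove [yejy,oqnqa,hkkw] add [fdk] -> 7 lines: hgmmi wgsi fdk kgpl efbi bhvm udrnr
Hunk 6: at line 1 remove [fdk,kgpl,efbi] add [afzxc,xmiru,frk] -> 7 lines: hgmmi wgsi afzxc xmiru frk bhvm udrnr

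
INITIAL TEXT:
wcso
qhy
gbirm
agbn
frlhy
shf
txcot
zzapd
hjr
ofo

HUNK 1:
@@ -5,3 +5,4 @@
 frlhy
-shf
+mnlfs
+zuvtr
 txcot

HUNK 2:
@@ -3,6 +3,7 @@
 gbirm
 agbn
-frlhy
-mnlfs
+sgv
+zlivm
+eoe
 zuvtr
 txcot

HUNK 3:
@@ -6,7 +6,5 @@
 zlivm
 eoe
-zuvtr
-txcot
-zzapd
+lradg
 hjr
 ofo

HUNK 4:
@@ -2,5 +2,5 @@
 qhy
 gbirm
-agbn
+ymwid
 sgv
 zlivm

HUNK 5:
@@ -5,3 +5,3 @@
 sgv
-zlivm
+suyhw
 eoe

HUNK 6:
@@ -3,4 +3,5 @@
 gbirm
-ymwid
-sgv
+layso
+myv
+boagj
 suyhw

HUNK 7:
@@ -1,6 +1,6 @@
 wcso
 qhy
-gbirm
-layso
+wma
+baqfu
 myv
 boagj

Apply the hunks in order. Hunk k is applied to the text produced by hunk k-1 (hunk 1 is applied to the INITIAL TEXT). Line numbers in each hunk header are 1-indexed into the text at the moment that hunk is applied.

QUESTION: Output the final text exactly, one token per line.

Hunk 1: at line 5 remove [shf] add [mnlfs,zuvtr] -> 11 lines: wcso qhy gbirm agbn frlhy mnlfs zuvtr txcot zzapd hjr ofo
Hunk 2: at line 3 remove [frlhy,mnlfs] add [sgv,zlivm,eoe] -> 12 lines: wcso qhy gbirm agbn sgv zlivm eoe zuvtr txcot zzapd hjr ofo
Hunk 3: at line 6 remove [zuvtr,txcot,zzapd] add [lradg] -> 10 lines: wcso qhy gbirm agbn sgv zlivm eoe lradg hjr ofo
Hunk 4: at line 2 remove [agbn] add [ymwid] -> 10 lines: wcso qhy gbirm ymwid sgv zlivm eoe lradg hjr ofo
Hunk 5: at line 5 remove [zlivm] add [suyhw] -> 10 lines: wcso qhy gbirm ymwid sgv suyhw eoe lradg hjr ofo
Hunk 6: at line 3 remove [ymwid,sgv] add [layso,myv,boagj] -> 11 lines: wcso qhy gbirm layso myv boagj suyhw eoe lradg hjr ofo
Hunk 7: at line 1 remove [gbirm,layso] add [wma,baqfu] -> 11 lines: wcso qhy wma baqfu myv boagj suyhw eoe lradg hjr ofo

Answer: wcso
qhy
wma
baqfu
myv
boagj
suyhw
eoe
lradg
hjr
ofo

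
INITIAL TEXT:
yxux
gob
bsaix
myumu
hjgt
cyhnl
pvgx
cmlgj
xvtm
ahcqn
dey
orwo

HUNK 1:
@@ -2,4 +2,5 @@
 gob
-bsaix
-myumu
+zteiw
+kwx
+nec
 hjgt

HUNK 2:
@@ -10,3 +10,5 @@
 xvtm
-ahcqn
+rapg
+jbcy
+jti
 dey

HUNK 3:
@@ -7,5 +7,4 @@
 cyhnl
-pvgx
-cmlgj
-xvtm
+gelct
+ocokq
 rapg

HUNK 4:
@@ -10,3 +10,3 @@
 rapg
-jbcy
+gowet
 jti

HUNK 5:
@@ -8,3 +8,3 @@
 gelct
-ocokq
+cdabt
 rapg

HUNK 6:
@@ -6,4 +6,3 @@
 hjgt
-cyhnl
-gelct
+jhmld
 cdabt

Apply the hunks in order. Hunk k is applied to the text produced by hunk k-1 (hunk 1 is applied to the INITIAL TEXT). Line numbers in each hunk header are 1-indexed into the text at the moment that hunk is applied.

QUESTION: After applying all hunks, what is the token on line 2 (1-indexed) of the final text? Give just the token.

Answer: gob

Derivation:
Hunk 1: at line 2 remove [bsaix,myumu] add [zteiw,kwx,nec] -> 13 lines: yxux gob zteiw kwx nec hjgt cyhnl pvgx cmlgj xvtm ahcqn dey orwo
Hunk 2: at line 10 remove [ahcqn] add [rapg,jbcy,jti] -> 15 lines: yxux gob zteiw kwx nec hjgt cyhnl pvgx cmlgj xvtm rapg jbcy jti dey orwo
Hunk 3: at line 7 remove [pvgx,cmlgj,xvtm] add [gelct,ocokq] -> 14 lines: yxux gob zteiw kwx nec hjgt cyhnl gelct ocokq rapg jbcy jti dey orwo
Hunk 4: at line 10 remove [jbcy] add [gowet] -> 14 lines: yxux gob zteiw kwx nec hjgt cyhnl gelct ocokq rapg gowet jti dey orwo
Hunk 5: at line 8 remove [ocokq] add [cdabt] -> 14 lines: yxux gob zteiw kwx nec hjgt cyhnl gelct cdabt rapg gowet jti dey orwo
Hunk 6: at line 6 remove [cyhnl,gelct] add [jhmld] -> 13 lines: yxux gob zteiw kwx nec hjgt jhmld cdabt rapg gowet jti dey orwo
Final line 2: gob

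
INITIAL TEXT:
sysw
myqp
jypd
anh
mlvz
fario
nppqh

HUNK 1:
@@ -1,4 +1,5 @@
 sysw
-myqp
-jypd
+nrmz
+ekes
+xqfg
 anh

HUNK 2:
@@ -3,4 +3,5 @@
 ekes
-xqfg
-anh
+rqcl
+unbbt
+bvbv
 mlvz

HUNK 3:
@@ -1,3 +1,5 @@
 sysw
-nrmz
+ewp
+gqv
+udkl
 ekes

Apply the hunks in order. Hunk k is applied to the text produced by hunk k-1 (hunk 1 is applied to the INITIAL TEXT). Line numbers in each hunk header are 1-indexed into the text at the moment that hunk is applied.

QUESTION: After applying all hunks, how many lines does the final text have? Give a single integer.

Answer: 11

Derivation:
Hunk 1: at line 1 remove [myqp,jypd] add [nrmz,ekes,xqfg] -> 8 lines: sysw nrmz ekes xqfg anh mlvz fario nppqh
Hunk 2: at line 3 remove [xqfg,anh] add [rqcl,unbbt,bvbv] -> 9 lines: sysw nrmz ekes rqcl unbbt bvbv mlvz fario nppqh
Hunk 3: at line 1 remove [nrmz] add [ewp,gqv,udkl] -> 11 lines: sysw ewp gqv udkl ekes rqcl unbbt bvbv mlvz fario nppqh
Final line count: 11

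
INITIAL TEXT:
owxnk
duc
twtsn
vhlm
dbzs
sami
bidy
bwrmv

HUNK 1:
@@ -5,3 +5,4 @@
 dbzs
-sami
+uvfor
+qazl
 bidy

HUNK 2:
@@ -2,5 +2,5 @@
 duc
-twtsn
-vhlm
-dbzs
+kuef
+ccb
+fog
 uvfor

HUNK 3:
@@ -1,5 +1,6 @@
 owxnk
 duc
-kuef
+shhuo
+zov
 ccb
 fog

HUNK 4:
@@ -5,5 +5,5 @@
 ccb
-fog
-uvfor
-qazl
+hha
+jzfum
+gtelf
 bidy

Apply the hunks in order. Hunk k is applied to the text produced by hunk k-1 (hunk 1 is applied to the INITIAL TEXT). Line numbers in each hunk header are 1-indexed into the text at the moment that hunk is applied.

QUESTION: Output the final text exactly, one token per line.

Answer: owxnk
duc
shhuo
zov
ccb
hha
jzfum
gtelf
bidy
bwrmv

Derivation:
Hunk 1: at line 5 remove [sami] add [uvfor,qazl] -> 9 lines: owxnk duc twtsn vhlm dbzs uvfor qazl bidy bwrmv
Hunk 2: at line 2 remove [twtsn,vhlm,dbzs] add [kuef,ccb,fog] -> 9 lines: owxnk duc kuef ccb fog uvfor qazl bidy bwrmv
Hunk 3: at line 1 remove [kuef] add [shhuo,zov] -> 10 lines: owxnk duc shhuo zov ccb fog uvfor qazl bidy bwrmv
Hunk 4: at line 5 remove [fog,uvfor,qazl] add [hha,jzfum,gtelf] -> 10 lines: owxnk duc shhuo zov ccb hha jzfum gtelf bidy bwrmv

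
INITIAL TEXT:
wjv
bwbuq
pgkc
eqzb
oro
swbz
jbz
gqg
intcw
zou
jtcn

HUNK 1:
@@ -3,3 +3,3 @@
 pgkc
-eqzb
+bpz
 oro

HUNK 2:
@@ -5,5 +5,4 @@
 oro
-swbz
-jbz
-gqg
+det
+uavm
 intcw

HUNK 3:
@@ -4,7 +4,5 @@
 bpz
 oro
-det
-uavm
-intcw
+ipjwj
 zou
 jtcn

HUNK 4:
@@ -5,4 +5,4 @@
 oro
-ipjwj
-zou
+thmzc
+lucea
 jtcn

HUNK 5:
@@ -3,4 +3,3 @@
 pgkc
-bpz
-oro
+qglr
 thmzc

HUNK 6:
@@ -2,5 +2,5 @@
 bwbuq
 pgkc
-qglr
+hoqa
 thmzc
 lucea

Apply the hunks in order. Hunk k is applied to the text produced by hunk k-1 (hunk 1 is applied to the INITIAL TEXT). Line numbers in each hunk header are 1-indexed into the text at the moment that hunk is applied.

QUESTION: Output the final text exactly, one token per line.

Hunk 1: at line 3 remove [eqzb] add [bpz] -> 11 lines: wjv bwbuq pgkc bpz oro swbz jbz gqg intcw zou jtcn
Hunk 2: at line 5 remove [swbz,jbz,gqg] add [det,uavm] -> 10 lines: wjv bwbuq pgkc bpz oro det uavm intcw zou jtcn
Hunk 3: at line 4 remove [det,uavm,intcw] add [ipjwj] -> 8 lines: wjv bwbuq pgkc bpz oro ipjwj zou jtcn
Hunk 4: at line 5 remove [ipjwj,zou] add [thmzc,lucea] -> 8 lines: wjv bwbuq pgkc bpz oro thmzc lucea jtcn
Hunk 5: at line 3 remove [bpz,oro] add [qglr] -> 7 lines: wjv bwbuq pgkc qglr thmzc lucea jtcn
Hunk 6: at line 2 remove [qglr] add [hoqa] -> 7 lines: wjv bwbuq pgkc hoqa thmzc lucea jtcn

Answer: wjv
bwbuq
pgkc
hoqa
thmzc
lucea
jtcn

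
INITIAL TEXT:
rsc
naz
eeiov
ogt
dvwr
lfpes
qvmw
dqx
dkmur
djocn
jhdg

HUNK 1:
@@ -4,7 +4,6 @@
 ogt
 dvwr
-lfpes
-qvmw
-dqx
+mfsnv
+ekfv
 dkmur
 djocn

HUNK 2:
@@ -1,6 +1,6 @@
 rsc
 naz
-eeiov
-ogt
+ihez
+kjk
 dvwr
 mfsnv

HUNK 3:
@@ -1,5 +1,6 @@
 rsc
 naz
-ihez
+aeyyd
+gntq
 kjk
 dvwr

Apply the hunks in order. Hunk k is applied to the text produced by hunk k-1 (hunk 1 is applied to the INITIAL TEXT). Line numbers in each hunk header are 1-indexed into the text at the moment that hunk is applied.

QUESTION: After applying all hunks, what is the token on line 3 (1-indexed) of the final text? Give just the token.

Answer: aeyyd

Derivation:
Hunk 1: at line 4 remove [lfpes,qvmw,dqx] add [mfsnv,ekfv] -> 10 lines: rsc naz eeiov ogt dvwr mfsnv ekfv dkmur djocn jhdg
Hunk 2: at line 1 remove [eeiov,ogt] add [ihez,kjk] -> 10 lines: rsc naz ihez kjk dvwr mfsnv ekfv dkmur djocn jhdg
Hunk 3: at line 1 remove [ihez] add [aeyyd,gntq] -> 11 lines: rsc naz aeyyd gntq kjk dvwr mfsnv ekfv dkmur djocn jhdg
Final line 3: aeyyd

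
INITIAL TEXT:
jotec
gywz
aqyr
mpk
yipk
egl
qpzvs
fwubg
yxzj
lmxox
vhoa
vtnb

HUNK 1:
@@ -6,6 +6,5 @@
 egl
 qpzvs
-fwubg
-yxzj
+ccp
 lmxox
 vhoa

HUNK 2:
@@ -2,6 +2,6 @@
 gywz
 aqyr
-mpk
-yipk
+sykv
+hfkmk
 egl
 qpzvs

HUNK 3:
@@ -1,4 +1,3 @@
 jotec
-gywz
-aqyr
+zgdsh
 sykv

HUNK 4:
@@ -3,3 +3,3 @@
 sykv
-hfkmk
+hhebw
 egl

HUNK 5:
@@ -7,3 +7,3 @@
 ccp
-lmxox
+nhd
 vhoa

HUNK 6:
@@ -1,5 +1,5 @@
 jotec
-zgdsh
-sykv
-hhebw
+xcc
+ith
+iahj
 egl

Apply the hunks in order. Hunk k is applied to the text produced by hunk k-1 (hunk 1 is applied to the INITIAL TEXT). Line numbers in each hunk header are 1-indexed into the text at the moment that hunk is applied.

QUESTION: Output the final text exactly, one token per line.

Hunk 1: at line 6 remove [fwubg,yxzj] add [ccp] -> 11 lines: jotec gywz aqyr mpk yipk egl qpzvs ccp lmxox vhoa vtnb
Hunk 2: at line 2 remove [mpk,yipk] add [sykv,hfkmk] -> 11 lines: jotec gywz aqyr sykv hfkmk egl qpzvs ccp lmxox vhoa vtnb
Hunk 3: at line 1 remove [gywz,aqyr] add [zgdsh] -> 10 lines: jotec zgdsh sykv hfkmk egl qpzvs ccp lmxox vhoa vtnb
Hunk 4: at line 3 remove [hfkmk] add [hhebw] -> 10 lines: jotec zgdsh sykv hhebw egl qpzvs ccp lmxox vhoa vtnb
Hunk 5: at line 7 remove [lmxox] add [nhd] -> 10 lines: jotec zgdsh sykv hhebw egl qpzvs ccp nhd vhoa vtnb
Hunk 6: at line 1 remove [zgdsh,sykv,hhebw] add [xcc,ith,iahj] -> 10 lines: jotec xcc ith iahj egl qpzvs ccp nhd vhoa vtnb

Answer: jotec
xcc
ith
iahj
egl
qpzvs
ccp
nhd
vhoa
vtnb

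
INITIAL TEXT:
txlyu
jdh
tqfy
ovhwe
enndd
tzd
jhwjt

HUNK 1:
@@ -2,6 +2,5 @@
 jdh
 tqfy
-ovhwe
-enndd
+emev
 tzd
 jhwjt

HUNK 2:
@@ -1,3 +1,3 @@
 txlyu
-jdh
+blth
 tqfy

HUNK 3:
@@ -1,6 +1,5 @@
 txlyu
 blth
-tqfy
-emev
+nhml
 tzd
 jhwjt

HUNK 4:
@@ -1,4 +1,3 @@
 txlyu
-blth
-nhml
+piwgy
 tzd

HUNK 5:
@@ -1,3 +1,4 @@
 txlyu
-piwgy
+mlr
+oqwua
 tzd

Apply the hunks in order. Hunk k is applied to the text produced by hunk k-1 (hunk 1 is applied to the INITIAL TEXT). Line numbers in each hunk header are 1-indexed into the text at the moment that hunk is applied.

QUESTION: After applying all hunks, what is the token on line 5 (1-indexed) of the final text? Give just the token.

Hunk 1: at line 2 remove [ovhwe,enndd] add [emev] -> 6 lines: txlyu jdh tqfy emev tzd jhwjt
Hunk 2: at line 1 remove [jdh] add [blth] -> 6 lines: txlyu blth tqfy emev tzd jhwjt
Hunk 3: at line 1 remove [tqfy,emev] add [nhml] -> 5 lines: txlyu blth nhml tzd jhwjt
Hunk 4: at line 1 remove [blth,nhml] add [piwgy] -> 4 lines: txlyu piwgy tzd jhwjt
Hunk 5: at line 1 remove [piwgy] add [mlr,oqwua] -> 5 lines: txlyu mlr oqwua tzd jhwjt
Final line 5: jhwjt

Answer: jhwjt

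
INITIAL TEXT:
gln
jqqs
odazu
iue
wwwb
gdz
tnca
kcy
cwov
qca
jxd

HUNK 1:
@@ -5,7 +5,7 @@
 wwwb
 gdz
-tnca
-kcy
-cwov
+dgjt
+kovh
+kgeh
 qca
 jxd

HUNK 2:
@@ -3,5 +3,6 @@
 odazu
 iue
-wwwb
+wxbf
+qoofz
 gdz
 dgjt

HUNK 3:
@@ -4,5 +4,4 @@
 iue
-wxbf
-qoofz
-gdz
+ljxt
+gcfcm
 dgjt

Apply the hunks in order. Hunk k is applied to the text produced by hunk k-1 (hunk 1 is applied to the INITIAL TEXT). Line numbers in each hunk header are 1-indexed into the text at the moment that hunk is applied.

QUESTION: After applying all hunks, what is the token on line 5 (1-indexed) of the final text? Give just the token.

Hunk 1: at line 5 remove [tnca,kcy,cwov] add [dgjt,kovh,kgeh] -> 11 lines: gln jqqs odazu iue wwwb gdz dgjt kovh kgeh qca jxd
Hunk 2: at line 3 remove [wwwb] add [wxbf,qoofz] -> 12 lines: gln jqqs odazu iue wxbf qoofz gdz dgjt kovh kgeh qca jxd
Hunk 3: at line 4 remove [wxbf,qoofz,gdz] add [ljxt,gcfcm] -> 11 lines: gln jqqs odazu iue ljxt gcfcm dgjt kovh kgeh qca jxd
Final line 5: ljxt

Answer: ljxt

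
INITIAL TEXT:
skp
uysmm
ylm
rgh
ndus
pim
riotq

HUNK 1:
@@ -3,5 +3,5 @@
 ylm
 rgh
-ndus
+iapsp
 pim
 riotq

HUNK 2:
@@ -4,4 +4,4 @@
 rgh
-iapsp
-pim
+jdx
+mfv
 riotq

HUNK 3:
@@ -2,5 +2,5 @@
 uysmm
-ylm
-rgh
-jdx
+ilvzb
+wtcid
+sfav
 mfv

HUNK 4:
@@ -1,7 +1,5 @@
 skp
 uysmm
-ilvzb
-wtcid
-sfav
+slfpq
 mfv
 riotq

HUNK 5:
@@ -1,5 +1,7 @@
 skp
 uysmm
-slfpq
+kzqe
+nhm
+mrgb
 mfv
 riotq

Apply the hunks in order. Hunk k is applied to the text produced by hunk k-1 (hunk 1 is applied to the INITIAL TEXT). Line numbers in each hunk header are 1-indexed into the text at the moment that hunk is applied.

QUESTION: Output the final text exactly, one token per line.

Hunk 1: at line 3 remove [ndus] add [iapsp] -> 7 lines: skp uysmm ylm rgh iapsp pim riotq
Hunk 2: at line 4 remove [iapsp,pim] add [jdx,mfv] -> 7 lines: skp uysmm ylm rgh jdx mfv riotq
Hunk 3: at line 2 remove [ylm,rgh,jdx] add [ilvzb,wtcid,sfav] -> 7 lines: skp uysmm ilvzb wtcid sfav mfv riotq
Hunk 4: at line 1 remove [ilvzb,wtcid,sfav] add [slfpq] -> 5 lines: skp uysmm slfpq mfv riotq
Hunk 5: at line 1 remove [slfpq] add [kzqe,nhm,mrgb] -> 7 lines: skp uysmm kzqe nhm mrgb mfv riotq

Answer: skp
uysmm
kzqe
nhm
mrgb
mfv
riotq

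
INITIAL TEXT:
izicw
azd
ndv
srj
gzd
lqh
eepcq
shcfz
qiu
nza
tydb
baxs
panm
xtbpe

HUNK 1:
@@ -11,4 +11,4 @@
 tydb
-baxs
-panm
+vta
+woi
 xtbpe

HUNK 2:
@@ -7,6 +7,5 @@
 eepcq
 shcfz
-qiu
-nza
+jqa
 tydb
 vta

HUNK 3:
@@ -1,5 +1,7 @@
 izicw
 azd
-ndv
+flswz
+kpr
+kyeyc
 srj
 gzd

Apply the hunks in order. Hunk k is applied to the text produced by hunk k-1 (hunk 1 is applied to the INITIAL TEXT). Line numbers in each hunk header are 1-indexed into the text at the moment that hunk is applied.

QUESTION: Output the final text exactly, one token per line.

Answer: izicw
azd
flswz
kpr
kyeyc
srj
gzd
lqh
eepcq
shcfz
jqa
tydb
vta
woi
xtbpe

Derivation:
Hunk 1: at line 11 remove [baxs,panm] add [vta,woi] -> 14 lines: izicw azd ndv srj gzd lqh eepcq shcfz qiu nza tydb vta woi xtbpe
Hunk 2: at line 7 remove [qiu,nza] add [jqa] -> 13 lines: izicw azd ndv srj gzd lqh eepcq shcfz jqa tydb vta woi xtbpe
Hunk 3: at line 1 remove [ndv] add [flswz,kpr,kyeyc] -> 15 lines: izicw azd flswz kpr kyeyc srj gzd lqh eepcq shcfz jqa tydb vta woi xtbpe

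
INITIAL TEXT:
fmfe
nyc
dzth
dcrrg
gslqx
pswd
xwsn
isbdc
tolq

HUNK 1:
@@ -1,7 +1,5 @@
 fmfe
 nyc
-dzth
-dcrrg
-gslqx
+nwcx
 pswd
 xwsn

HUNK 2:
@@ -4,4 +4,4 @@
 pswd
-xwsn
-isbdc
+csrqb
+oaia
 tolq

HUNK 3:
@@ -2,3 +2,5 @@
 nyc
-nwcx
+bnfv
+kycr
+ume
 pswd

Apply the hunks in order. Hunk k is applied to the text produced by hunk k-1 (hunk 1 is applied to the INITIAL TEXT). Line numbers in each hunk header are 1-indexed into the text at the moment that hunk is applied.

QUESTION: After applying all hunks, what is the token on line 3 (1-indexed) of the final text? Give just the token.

Answer: bnfv

Derivation:
Hunk 1: at line 1 remove [dzth,dcrrg,gslqx] add [nwcx] -> 7 lines: fmfe nyc nwcx pswd xwsn isbdc tolq
Hunk 2: at line 4 remove [xwsn,isbdc] add [csrqb,oaia] -> 7 lines: fmfe nyc nwcx pswd csrqb oaia tolq
Hunk 3: at line 2 remove [nwcx] add [bnfv,kycr,ume] -> 9 lines: fmfe nyc bnfv kycr ume pswd csrqb oaia tolq
Final line 3: bnfv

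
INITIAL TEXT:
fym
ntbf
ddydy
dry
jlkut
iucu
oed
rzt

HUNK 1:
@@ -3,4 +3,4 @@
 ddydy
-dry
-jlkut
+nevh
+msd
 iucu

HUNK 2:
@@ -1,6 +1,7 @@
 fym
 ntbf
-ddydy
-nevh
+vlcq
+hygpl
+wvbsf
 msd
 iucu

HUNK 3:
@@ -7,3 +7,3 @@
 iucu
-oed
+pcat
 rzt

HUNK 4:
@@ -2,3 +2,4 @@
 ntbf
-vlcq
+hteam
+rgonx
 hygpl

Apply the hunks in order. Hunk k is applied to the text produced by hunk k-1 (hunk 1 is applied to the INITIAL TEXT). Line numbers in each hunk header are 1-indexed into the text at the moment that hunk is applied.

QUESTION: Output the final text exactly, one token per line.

Hunk 1: at line 3 remove [dry,jlkut] add [nevh,msd] -> 8 lines: fym ntbf ddydy nevh msd iucu oed rzt
Hunk 2: at line 1 remove [ddydy,nevh] add [vlcq,hygpl,wvbsf] -> 9 lines: fym ntbf vlcq hygpl wvbsf msd iucu oed rzt
Hunk 3: at line 7 remove [oed] add [pcat] -> 9 lines: fym ntbf vlcq hygpl wvbsf msd iucu pcat rzt
Hunk 4: at line 2 remove [vlcq] add [hteam,rgonx] -> 10 lines: fym ntbf hteam rgonx hygpl wvbsf msd iucu pcat rzt

Answer: fym
ntbf
hteam
rgonx
hygpl
wvbsf
msd
iucu
pcat
rzt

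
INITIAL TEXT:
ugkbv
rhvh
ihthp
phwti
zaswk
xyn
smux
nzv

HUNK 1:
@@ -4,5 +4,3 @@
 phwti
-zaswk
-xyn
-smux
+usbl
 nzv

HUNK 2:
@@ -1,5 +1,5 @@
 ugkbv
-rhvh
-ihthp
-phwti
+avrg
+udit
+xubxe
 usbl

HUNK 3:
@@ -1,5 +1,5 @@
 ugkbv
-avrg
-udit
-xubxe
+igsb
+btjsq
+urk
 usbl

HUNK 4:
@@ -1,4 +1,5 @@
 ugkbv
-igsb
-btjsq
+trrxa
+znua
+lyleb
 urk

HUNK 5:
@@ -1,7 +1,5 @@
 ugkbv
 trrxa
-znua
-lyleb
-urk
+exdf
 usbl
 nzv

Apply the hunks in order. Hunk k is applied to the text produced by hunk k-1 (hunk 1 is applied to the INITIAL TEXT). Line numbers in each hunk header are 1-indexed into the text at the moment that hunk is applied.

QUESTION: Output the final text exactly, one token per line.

Answer: ugkbv
trrxa
exdf
usbl
nzv

Derivation:
Hunk 1: at line 4 remove [zaswk,xyn,smux] add [usbl] -> 6 lines: ugkbv rhvh ihthp phwti usbl nzv
Hunk 2: at line 1 remove [rhvh,ihthp,phwti] add [avrg,udit,xubxe] -> 6 lines: ugkbv avrg udit xubxe usbl nzv
Hunk 3: at line 1 remove [avrg,udit,xubxe] add [igsb,btjsq,urk] -> 6 lines: ugkbv igsb btjsq urk usbl nzv
Hunk 4: at line 1 remove [igsb,btjsq] add [trrxa,znua,lyleb] -> 7 lines: ugkbv trrxa znua lyleb urk usbl nzv
Hunk 5: at line 1 remove [znua,lyleb,urk] add [exdf] -> 5 lines: ugkbv trrxa exdf usbl nzv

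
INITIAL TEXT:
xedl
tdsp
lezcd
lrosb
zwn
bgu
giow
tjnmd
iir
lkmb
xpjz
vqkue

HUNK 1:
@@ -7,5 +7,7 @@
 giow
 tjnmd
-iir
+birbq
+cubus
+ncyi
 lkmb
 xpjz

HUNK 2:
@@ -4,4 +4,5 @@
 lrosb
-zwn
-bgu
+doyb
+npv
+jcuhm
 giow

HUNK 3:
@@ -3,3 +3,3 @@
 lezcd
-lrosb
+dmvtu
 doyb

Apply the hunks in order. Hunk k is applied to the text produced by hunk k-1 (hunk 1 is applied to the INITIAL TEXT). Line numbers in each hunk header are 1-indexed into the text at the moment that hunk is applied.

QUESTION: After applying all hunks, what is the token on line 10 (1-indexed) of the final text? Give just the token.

Hunk 1: at line 7 remove [iir] add [birbq,cubus,ncyi] -> 14 lines: xedl tdsp lezcd lrosb zwn bgu giow tjnmd birbq cubus ncyi lkmb xpjz vqkue
Hunk 2: at line 4 remove [zwn,bgu] add [doyb,npv,jcuhm] -> 15 lines: xedl tdsp lezcd lrosb doyb npv jcuhm giow tjnmd birbq cubus ncyi lkmb xpjz vqkue
Hunk 3: at line 3 remove [lrosb] add [dmvtu] -> 15 lines: xedl tdsp lezcd dmvtu doyb npv jcuhm giow tjnmd birbq cubus ncyi lkmb xpjz vqkue
Final line 10: birbq

Answer: birbq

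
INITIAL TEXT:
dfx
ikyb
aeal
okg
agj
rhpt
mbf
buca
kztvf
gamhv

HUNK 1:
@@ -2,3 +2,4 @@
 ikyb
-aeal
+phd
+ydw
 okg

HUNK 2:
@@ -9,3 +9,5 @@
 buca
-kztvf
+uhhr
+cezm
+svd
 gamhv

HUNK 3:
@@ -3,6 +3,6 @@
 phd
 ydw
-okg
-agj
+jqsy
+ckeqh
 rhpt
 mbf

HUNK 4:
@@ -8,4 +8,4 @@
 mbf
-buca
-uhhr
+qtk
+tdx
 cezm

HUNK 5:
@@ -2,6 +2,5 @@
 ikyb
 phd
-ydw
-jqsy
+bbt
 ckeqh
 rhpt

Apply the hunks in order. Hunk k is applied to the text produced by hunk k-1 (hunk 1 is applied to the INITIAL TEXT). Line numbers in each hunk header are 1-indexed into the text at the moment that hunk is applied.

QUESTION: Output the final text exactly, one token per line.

Hunk 1: at line 2 remove [aeal] add [phd,ydw] -> 11 lines: dfx ikyb phd ydw okg agj rhpt mbf buca kztvf gamhv
Hunk 2: at line 9 remove [kztvf] add [uhhr,cezm,svd] -> 13 lines: dfx ikyb phd ydw okg agj rhpt mbf buca uhhr cezm svd gamhv
Hunk 3: at line 3 remove [okg,agj] add [jqsy,ckeqh] -> 13 lines: dfx ikyb phd ydw jqsy ckeqh rhpt mbf buca uhhr cezm svd gamhv
Hunk 4: at line 8 remove [buca,uhhr] add [qtk,tdx] -> 13 lines: dfx ikyb phd ydw jqsy ckeqh rhpt mbf qtk tdx cezm svd gamhv
Hunk 5: at line 2 remove [ydw,jqsy] add [bbt] -> 12 lines: dfx ikyb phd bbt ckeqh rhpt mbf qtk tdx cezm svd gamhv

Answer: dfx
ikyb
phd
bbt
ckeqh
rhpt
mbf
qtk
tdx
cezm
svd
gamhv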